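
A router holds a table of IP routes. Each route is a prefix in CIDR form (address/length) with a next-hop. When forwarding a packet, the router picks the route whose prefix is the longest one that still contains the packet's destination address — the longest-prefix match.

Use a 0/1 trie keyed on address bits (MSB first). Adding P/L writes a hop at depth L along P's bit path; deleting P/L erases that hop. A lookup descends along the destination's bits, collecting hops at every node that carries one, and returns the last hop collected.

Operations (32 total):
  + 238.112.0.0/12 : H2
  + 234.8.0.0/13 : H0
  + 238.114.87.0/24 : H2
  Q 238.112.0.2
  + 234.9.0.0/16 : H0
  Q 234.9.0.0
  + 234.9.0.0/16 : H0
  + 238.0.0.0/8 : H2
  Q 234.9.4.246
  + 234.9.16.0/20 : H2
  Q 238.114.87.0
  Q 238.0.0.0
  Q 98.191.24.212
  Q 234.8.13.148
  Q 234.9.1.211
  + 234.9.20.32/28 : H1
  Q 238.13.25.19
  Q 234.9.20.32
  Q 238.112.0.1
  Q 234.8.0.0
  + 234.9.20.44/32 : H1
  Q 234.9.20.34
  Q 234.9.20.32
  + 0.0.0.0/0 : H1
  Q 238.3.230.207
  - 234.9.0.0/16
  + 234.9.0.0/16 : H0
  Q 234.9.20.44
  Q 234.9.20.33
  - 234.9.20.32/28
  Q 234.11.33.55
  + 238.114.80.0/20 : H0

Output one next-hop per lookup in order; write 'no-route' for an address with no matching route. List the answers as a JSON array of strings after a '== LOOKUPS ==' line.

Apply in order:
  add 238.112.0.0/12 -> H2 at depth 12
  add 234.8.0.0/13 -> H0 at depth 13
  add 238.114.87.0/24 -> H2 at depth 24
  ? 238.112.0.2  path d0:-→d1:-→d2:-→d3:-→d4:-→d5:-→d6:-→d7:-→d8:-→d9:-→d10:-→d11:-→d12:H2→d13:-→d14:-  best=H2
  add 234.9.0.0/16 -> H0 at depth 16
  ? 234.9.0.0  path d0:-→d1:-→d2:-→d3:-→d4:-→d5:-→d6:-→d7:-→d8:-→d9:-→d10:-→d11:-→d12:-→d13:H0→d14:-→d15:-→d16:H0  best=H0
  add 234.9.0.0/16 -> H0 at depth 16
  add 238.0.0.0/8 -> H2 at depth 8
  ? 234.9.4.246  path d0:-→d1:-→d2:-→d3:-→d4:-→d5:-→d6:-→d7:-→d8:-→d9:-→d10:-→d11:-→d12:-→d13:H0→d14:-→d15:-→d16:H0  best=H0
  add 234.9.16.0/20 -> H2 at depth 20
  ? 238.114.87.0  path d0:-→d1:-→d2:-→d3:-→d4:-→d5:-→d6:-→d7:-→d8:H2→d9:-→d10:-→d11:-→d12:H2→d13:-→d14:-→d15:-→d16:-→d17:-→d18:-→d19:-→d20:-→d21:-→d22:-→d23:-→d24:H2  best=H2
  ? 238.0.0.0  path d0:-→d1:-→d2:-→d3:-→d4:-→d5:-→d6:-→d7:-→d8:H2→d9:-  best=H2
  ? 98.191.24.212  path d0:-  best=no-route
  ? 234.8.13.148  path d0:-→d1:-→d2:-→d3:-→d4:-→d5:-→d6:-→d7:-→d8:-→d9:-→d10:-→d11:-→d12:-→d13:H0→d14:-→d15:-  best=H0
  ? 234.9.1.211  path d0:-→d1:-→d2:-→d3:-→d4:-→d5:-→d6:-→d7:-→d8:-→d9:-→d10:-→d11:-→d12:-→d13:H0→d14:-→d15:-→d16:H0→d17:-→d18:-→d19:-  best=H0
  add 234.9.20.32/28 -> H1 at depth 28
  ? 238.13.25.19  path d0:-→d1:-→d2:-→d3:-→d4:-→d5:-→d6:-→d7:-→d8:H2→d9:-  best=H2
  ? 234.9.20.32  path d0:-→d1:-→d2:-→d3:-→d4:-→d5:-→d6:-→d7:-→d8:-→d9:-→d10:-→d11:-→d12:-→d13:H0→d14:-→d15:-→d16:H0→d17:-→d18:-→d19:-→d20:H2→d21:-→d22:-→d23:-→d24:-→d25:-→d26:-→d27:-→d28:H1  best=H1
  ? 238.112.0.1  path d0:-→d1:-→d2:-→d3:-→d4:-→d5:-→d6:-→d7:-→d8:H2→d9:-→d10:-→d11:-→d12:H2→d13:-→d14:-  best=H2
  ? 234.8.0.0  path d0:-→d1:-→d2:-→d3:-→d4:-→d5:-→d6:-→d7:-→d8:-→d9:-→d10:-→d11:-→d12:-→d13:H0→d14:-→d15:-  best=H0
  add 234.9.20.44/32 -> H1 at depth 32
  ? 234.9.20.34  path d0:-→d1:-→d2:-→d3:-→d4:-→d5:-→d6:-→d7:-→d8:-→d9:-→d10:-→d11:-→d12:-→d13:H0→d14:-→d15:-→d16:H0→d17:-→d18:-→d19:-→d20:H2→d21:-→d22:-→d23:-→d24:-→d25:-→d26:-→d27:-→d28:H1  best=H1
  ? 234.9.20.32  path d0:-→d1:-→d2:-→d3:-→d4:-→d5:-→d6:-→d7:-→d8:-→d9:-→d10:-→d11:-→d12:-→d13:H0→d14:-→d15:-→d16:H0→d17:-→d18:-→d19:-→d20:H2→d21:-→d22:-→d23:-→d24:-→d25:-→d26:-→d27:-→d28:H1  best=H1
  add 0.0.0.0/0 -> H1 at depth 0
  ? 238.3.230.207  path d0:H1→d1:-→d2:-→d3:-→d4:-→d5:-→d6:-→d7:-→d8:H2→d9:-  best=H2
  - 234.9.0.0/16 clear@16
  add 234.9.0.0/16 -> H0 at depth 16
  ? 234.9.20.44  path d0:H1→d1:-→d2:-→d3:-→d4:-→d5:-→d6:-→d7:-→d8:-→d9:-→d10:-→d11:-→d12:-→d13:H0→d14:-→d15:-→d16:H0→d17:-→d18:-→d19:-→d20:H2→d21:-→d22:-→d23:-→d24:-→d25:-→d26:-→d27:-→d28:H1→d29:-→d30:-→d31:-→d32:H1  best=H1
  ? 234.9.20.33  path d0:H1→d1:-→d2:-→d3:-→d4:-→d5:-→d6:-→d7:-→d8:-→d9:-→d10:-→d11:-→d12:-→d13:H0→d14:-→d15:-→d16:H0→d17:-→d18:-→d19:-→d20:H2→d21:-→d22:-→d23:-→d24:-→d25:-→d26:-→d27:-→d28:H1  best=H1
  - 234.9.20.32/28 clear@28
  ? 234.11.33.55  path d0:H1→d1:-→d2:-→d3:-→d4:-→d5:-→d6:-→d7:-→d8:-→d9:-→d10:-→d11:-→d12:-→d13:H0→d14:-  best=H0
  add 238.114.80.0/20 -> H0 at depth 20

== LOOKUPS ==
["H2","H0","H0","H2","H2","no-route","H0","H0","H2","H1","H2","H0","H1","H1","H2","H1","H1","H0"]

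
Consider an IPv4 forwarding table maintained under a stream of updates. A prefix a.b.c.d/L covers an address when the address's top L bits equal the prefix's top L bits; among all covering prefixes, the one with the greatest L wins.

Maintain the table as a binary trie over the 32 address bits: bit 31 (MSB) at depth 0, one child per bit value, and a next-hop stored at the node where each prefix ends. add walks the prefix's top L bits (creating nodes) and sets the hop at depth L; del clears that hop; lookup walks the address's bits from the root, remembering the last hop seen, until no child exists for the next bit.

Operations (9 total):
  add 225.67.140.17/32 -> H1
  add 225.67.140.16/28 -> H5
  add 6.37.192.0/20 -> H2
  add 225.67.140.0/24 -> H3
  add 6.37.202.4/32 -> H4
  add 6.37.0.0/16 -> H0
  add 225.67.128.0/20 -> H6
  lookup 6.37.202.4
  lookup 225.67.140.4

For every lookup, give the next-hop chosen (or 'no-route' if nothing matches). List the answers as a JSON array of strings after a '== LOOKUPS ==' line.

Trace:
  add 225.67.140.17/32 -> H1 at depth 32
  add 225.67.140.16/28 -> H5 at depth 28
  add 6.37.192.0/20 -> H2 at depth 20
  add 225.67.140.0/24 -> H3 at depth 24
  add 6.37.202.4/32 -> H4 at depth 32
  add 6.37.0.0/16 -> H0 at depth 16
  add 225.67.128.0/20 -> H6 at depth 20
  Q 6.37.202.4: descend 00000110001001011100101000000100 ; hops seen [H0,H2,H4] ; pick H4
  Q 225.67.140.4: descend 111000010100001110001100000 ; hops seen [H6,H3] ; pick H3

== LOOKUPS ==
["H4","H3"]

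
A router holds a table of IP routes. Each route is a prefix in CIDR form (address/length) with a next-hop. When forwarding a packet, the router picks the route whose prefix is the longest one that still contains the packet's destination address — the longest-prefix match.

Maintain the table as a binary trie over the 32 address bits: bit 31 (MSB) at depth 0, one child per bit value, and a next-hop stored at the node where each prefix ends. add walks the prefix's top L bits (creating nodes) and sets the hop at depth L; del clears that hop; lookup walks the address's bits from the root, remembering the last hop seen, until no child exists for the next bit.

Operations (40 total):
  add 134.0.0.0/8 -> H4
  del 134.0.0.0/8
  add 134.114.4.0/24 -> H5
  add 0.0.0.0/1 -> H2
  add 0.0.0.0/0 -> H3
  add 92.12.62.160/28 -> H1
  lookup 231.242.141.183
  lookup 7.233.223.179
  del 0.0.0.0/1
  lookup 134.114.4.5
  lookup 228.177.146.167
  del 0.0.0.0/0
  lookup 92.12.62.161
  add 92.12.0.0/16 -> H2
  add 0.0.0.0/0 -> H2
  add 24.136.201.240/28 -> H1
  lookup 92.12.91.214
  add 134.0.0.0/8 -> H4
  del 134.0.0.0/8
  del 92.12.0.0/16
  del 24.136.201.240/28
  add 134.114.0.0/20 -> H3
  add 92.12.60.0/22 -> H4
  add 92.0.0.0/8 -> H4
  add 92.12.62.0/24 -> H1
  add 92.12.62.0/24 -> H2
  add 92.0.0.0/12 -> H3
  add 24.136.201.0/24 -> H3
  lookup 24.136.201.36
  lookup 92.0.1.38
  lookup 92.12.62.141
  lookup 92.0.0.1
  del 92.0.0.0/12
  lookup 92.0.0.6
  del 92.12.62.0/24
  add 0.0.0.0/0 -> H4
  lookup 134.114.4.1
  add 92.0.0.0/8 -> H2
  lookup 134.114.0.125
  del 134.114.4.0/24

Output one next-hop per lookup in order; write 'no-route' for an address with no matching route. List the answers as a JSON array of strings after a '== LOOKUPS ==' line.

Apply in order:
  + 134.0.0.0/8 (H4) depth=8
  - 134.0.0.0/8 clear@8
  + 134.114.4.0/24 (H5) depth=24
  + 0.0.0.0/1 (H2) depth=1
  + 0.0.0.0/0 (H3) depth=0
  + 92.12.62.160/28 (H1) depth=28
  lookup 231.242.141.183: bits 1 walk d0:H3→d1:- -> H3
  lookup 7.233.223.179: bits 0 walk d0:H3→d1:H2 -> H2
  - 0.0.0.0/1 clear@1
  lookup 134.114.4.5: bits 100001100111001000000100 walk d0:H3→d1:-→d2:-→d3:-→d4:-→d5:-→d6:-→d7:-→d8:-→d9:-→d10:-→d11:-→d12:-→d13:-→d14:-→d15:-→d16:-→d17:-→d18:-→d19:-→d20:-→d21:-→d22:-→d23:-→d24:H5 -> H5
  lookup 228.177.146.167: bits 1 walk d0:H3→d1:- -> H3
  - 0.0.0.0/0 clear@0
  lookup 92.12.62.161: bits 0101110000001100001111101010 walk d0:-→d1:-→d2:-→d3:-→d4:-→d5:-→d6:-→d7:-→d8:-→d9:-→d10:-→d11:-→d12:-→d13:-→d14:-→d15:-→d16:-→d17:-→d18:-→d19:-→d20:-→d21:-→d22:-→d23:-→d24:-→d25:-→d26:-→d27:-→d28:H1 -> H1
  + 92.12.0.0/16 (H2) depth=16
  + 0.0.0.0/0 (H2) depth=0
  + 24.136.201.240/28 (H1) depth=28
  lookup 92.12.91.214: bits 01011100000011000 walk d0:H2→d1:-→d2:-→d3:-→d4:-→d5:-→d6:-→d7:-→d8:-→d9:-→d10:-→d11:-→d12:-→d13:-→d14:-→d15:-→d16:H2→d17:- -> H2
  + 134.0.0.0/8 (H4) depth=8
  - 134.0.0.0/8 clear@8
  - 92.12.0.0/16 clear@16
  - 24.136.201.240/28 clear@28
  + 134.114.0.0/20 (H3) depth=20
  + 92.12.60.0/22 (H4) depth=22
  + 92.0.0.0/8 (H4) depth=8
  + 92.12.62.0/24 (H1) depth=24
  + 92.12.62.0/24 (H2) depth=24
  + 92.0.0.0/12 (H3) depth=12
  + 24.136.201.0/24 (H3) depth=24
  lookup 24.136.201.36: bits 000110001000100011001001 walk d0:H2→d1:-→d2:-→d3:-→d4:-→d5:-→d6:-→d7:-→d8:-→d9:-→d10:-→d11:-→d12:-→d13:-→d14:-→d15:-→d16:-→d17:-→d18:-→d19:-→d20:-→d21:-→d22:-→d23:-→d24:H3 -> H3
  lookup 92.0.1.38: bits 010111000000 walk d0:H2→d1:-→d2:-→d3:-→d4:-→d5:-→d6:-→d7:-→d8:H4→d9:-→d10:-→d11:-→d12:H3 -> H3
  lookup 92.12.62.141: bits 01011100000011000011111010 walk d0:H2→d1:-→d2:-→d3:-→d4:-→d5:-→d6:-→d7:-→d8:H4→d9:-→d10:-→d11:-→d12:H3→d13:-→d14:-→d15:-→d16:-→d17:-→d18:-→d19:-→d20:-→d21:-→d22:H4→d23:-→d24:H2→d25:-→d26:- -> H2
  lookup 92.0.0.1: bits 010111000000 walk d0:H2→d1:-→d2:-→d3:-→d4:-→d5:-→d6:-→d7:-→d8:H4→d9:-→d10:-→d11:-→d12:H3 -> H3
  - 92.0.0.0/12 clear@12
  lookup 92.0.0.6: bits 010111000000 walk d0:H2→d1:-→d2:-→d3:-→d4:-→d5:-→d6:-→d7:-→d8:H4→d9:-→d10:-→d11:-→d12:- -> H4
  - 92.12.62.0/24 clear@24
  + 0.0.0.0/0 (H4) depth=0
  lookup 134.114.4.1: bits 100001100111001000000100 walk d0:H4→d1:-→d2:-→d3:-→d4:-→d5:-→d6:-→d7:-→d8:-→d9:-→d10:-→d11:-→d12:-→d13:-→d14:-→d15:-→d16:-→d17:-→d18:-→d19:-→d20:H3→d21:-→d22:-→d23:-→d24:H5 -> H5
  + 92.0.0.0/8 (H2) depth=8
  lookup 134.114.0.125: bits 100001100111001000000 walk d0:H4→d1:-→d2:-→d3:-→d4:-→d5:-→d6:-→d7:-→d8:-→d9:-→d10:-→d11:-→d12:-→d13:-→d14:-→d15:-→d16:-→d17:-→d18:-→d19:-→d20:H3→d21:- -> H3
  - 134.114.4.0/24 clear@24

== LOOKUPS ==
["H3","H2","H5","H3","H1","H2","H3","H3","H2","H3","H4","H5","H3"]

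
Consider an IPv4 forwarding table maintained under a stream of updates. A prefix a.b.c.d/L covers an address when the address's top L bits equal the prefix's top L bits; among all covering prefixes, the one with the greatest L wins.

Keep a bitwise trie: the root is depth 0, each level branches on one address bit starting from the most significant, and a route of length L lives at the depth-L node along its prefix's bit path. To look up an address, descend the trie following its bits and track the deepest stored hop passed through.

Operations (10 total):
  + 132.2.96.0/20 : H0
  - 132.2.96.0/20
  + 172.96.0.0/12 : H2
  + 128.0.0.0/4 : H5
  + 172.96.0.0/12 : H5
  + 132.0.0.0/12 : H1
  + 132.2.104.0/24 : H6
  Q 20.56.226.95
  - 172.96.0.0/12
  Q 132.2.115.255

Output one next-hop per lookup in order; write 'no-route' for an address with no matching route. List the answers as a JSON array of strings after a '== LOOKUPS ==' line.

Apply in order:
  + 132.2.96.0/20 (H0) depth=20
  - 132.2.96.0/20 clear@20
  + 172.96.0.0/12 (H2) depth=12
  + 128.0.0.0/4 (H5) depth=4
  + 172.96.0.0/12 (H5) depth=12
  + 132.0.0.0/12 (H1) depth=12
  + 132.2.104.0/24 (H6) depth=24
  ? 20.56.226.95  path d0:-  best=no-route
  - 172.96.0.0/12 clear@12
  ? 132.2.115.255  path d0:-→d1:-→d2:-→d3:-→d4:H5→d5:-→d6:-→d7:-→d8:-→d9:-→d10:-→d11:-→d12:H1→d13:-→d14:-→d15:-→d16:-→d17:-→d18:-→d19:-  best=H1

== LOOKUPS ==
["no-route","H1"]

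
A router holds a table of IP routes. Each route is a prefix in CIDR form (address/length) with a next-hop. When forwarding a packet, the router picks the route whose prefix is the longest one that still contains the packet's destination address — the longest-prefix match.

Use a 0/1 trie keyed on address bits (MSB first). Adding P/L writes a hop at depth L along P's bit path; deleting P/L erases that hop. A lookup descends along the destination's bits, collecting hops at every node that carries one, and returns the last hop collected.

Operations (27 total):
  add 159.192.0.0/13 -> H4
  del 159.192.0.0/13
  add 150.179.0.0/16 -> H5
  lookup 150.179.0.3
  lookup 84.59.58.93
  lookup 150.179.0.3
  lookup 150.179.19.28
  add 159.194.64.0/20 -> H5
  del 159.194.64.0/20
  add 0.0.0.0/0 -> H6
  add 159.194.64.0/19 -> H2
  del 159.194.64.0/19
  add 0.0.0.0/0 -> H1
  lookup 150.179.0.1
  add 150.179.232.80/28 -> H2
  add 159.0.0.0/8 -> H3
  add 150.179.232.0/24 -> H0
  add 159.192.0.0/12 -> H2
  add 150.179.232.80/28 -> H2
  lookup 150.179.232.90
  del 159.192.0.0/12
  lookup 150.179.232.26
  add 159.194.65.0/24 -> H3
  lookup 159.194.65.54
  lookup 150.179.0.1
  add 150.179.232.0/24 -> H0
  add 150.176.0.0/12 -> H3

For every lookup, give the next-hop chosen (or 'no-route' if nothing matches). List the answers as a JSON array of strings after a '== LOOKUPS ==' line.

Process each operation:
  + 159.192.0.0/13 (H4) depth=13
  del 159.192.0.0/13 (clear depth 13)
  + 150.179.0.0/16 (H5) depth=16
  lookup 150.179.0.3: bits 1001011010110011 walk d0:-→d1:-→d2:-→d3:-→d4:-→d5:-→d6:-→d7:-→d8:-→d9:-→d10:-→d11:-→d12:-→d13:-→d14:-→d15:-→d16:H5 -> H5
  lookup 84.59.58.93: bits ε walk d0:- -> no-route
  lookup 150.179.0.3: bits 1001011010110011 walk d0:-→d1:-→d2:-→d3:-→d4:-→d5:-→d6:-→d7:-→d8:-→d9:-→d10:-→d11:-→d12:-→d13:-→d14:-→d15:-→d16:H5 -> H5
  lookup 150.179.19.28: bits 1001011010110011 walk d0:-→d1:-→d2:-→d3:-→d4:-→d5:-→d6:-→d7:-→d8:-→d9:-→d10:-→d11:-→d12:-→d13:-→d14:-→d15:-→d16:H5 -> H5
  + 159.194.64.0/20 (H5) depth=20
  del 159.194.64.0/20 (clear depth 20)
  + 0.0.0.0/0 (H6) depth=0
  + 159.194.64.0/19 (H2) depth=19
  del 159.194.64.0/19 (clear depth 19)
  + 0.0.0.0/0 (H1) depth=0
  lookup 150.179.0.1: bits 1001011010110011 walk d0:H1→d1:-→d2:-→d3:-→d4:-→d5:-→d6:-→d7:-→d8:-→d9:-→d10:-→d11:-→d12:-→d13:-→d14:-→d15:-→d16:H5 -> H5
  + 150.179.232.80/28 (H2) depth=28
  + 159.0.0.0/8 (H3) depth=8
  + 150.179.232.0/24 (H0) depth=24
  + 159.192.0.0/12 (H2) depth=12
  + 150.179.232.80/28 (H2) depth=28
  lookup 150.179.232.90: bits 1001011010110011111010000101 walk d0:H1→d1:-→d2:-→d3:-→d4:-→d5:-→d6:-→d7:-→d8:-→d9:-→d10:-→d11:-→d12:-→d13:-→d14:-→d15:-→d16:H5→d17:-→d18:-→d19:-→d20:-→d21:-→d22:-→d23:-→d24:H0→d25:-→d26:-→d27:-→d28:H2 -> H2
  del 159.192.0.0/12 (clear depth 12)
  lookup 150.179.232.26: bits 1001011010110011111010000 walk d0:H1→d1:-→d2:-→d3:-→d4:-→d5:-→d6:-→d7:-→d8:-→d9:-→d10:-→d11:-→d12:-→d13:-→d14:-→d15:-→d16:H5→d17:-→d18:-→d19:-→d20:-→d21:-→d22:-→d23:-→d24:H0→d25:- -> H0
  + 159.194.65.0/24 (H3) depth=24
  lookup 159.194.65.54: bits 100111111100001001000001 walk d0:H1→d1:-→d2:-→d3:-→d4:-→d5:-→d6:-→d7:-→d8:H3→d9:-→d10:-→d11:-→d12:-→d13:-→d14:-→d15:-→d16:-→d17:-→d18:-→d19:-→d20:-→d21:-→d22:-→d23:-→d24:H3 -> H3
  lookup 150.179.0.1: bits 1001011010110011 walk d0:H1→d1:-→d2:-→d3:-→d4:-→d5:-→d6:-→d7:-→d8:-→d9:-→d10:-→d11:-→d12:-→d13:-→d14:-→d15:-→d16:H5 -> H5
  + 150.179.232.0/24 (H0) depth=24
  + 150.176.0.0/12 (H3) depth=12

== LOOKUPS ==
["H5","no-route","H5","H5","H5","H2","H0","H3","H5"]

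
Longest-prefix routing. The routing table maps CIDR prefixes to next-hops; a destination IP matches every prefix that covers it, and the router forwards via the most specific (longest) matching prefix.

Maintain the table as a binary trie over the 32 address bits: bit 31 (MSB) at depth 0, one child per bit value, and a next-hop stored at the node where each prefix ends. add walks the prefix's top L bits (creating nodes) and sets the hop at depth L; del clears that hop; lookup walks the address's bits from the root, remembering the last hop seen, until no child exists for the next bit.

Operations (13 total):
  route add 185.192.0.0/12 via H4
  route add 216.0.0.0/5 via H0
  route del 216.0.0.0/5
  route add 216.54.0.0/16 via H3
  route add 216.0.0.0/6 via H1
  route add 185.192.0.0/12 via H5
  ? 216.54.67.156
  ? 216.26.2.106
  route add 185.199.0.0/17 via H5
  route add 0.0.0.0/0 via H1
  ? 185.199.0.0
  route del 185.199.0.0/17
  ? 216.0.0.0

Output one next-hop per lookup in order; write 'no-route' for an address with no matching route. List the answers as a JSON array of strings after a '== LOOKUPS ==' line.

Apply in order:
  + 185.192.0.0/12 (H4) depth=12
  + 216.0.0.0/5 (H0) depth=5
  del 216.0.0.0/5 (clear depth 5)
  + 216.54.0.0/16 (H3) depth=16
  + 216.0.0.0/6 (H1) depth=6
  + 185.192.0.0/12 (H5) depth=12
  ? 216.54.67.156  path d0:-→d1:-→d2:-→d3:-→d4:-→d5:-→d6:H1→d7:-→d8:-→d9:-→d10:-→d11:-→d12:-→d13:-→d14:-→d15:-→d16:H3  best=H3
  ? 216.26.2.106  path d0:-→d1:-→d2:-→d3:-→d4:-→d5:-→d6:H1→d7:-→d8:-→d9:-→d10:-  best=H1
  + 185.199.0.0/17 (H5) depth=17
  + 0.0.0.0/0 (H1) depth=0
  ? 185.199.0.0  path d0:H1→d1:-→d2:-→d3:-→d4:-→d5:-→d6:-→d7:-→d8:-→d9:-→d10:-→d11:-→d12:H5→d13:-→d14:-→d15:-→d16:-→d17:H5  best=H5
  del 185.199.0.0/17 (clear depth 17)
  ? 216.0.0.0  path d0:H1→d1:-→d2:-→d3:-→d4:-→d5:-→d6:H1→d7:-→d8:-→d9:-→d10:-  best=H1

== LOOKUPS ==
["H3","H1","H5","H1"]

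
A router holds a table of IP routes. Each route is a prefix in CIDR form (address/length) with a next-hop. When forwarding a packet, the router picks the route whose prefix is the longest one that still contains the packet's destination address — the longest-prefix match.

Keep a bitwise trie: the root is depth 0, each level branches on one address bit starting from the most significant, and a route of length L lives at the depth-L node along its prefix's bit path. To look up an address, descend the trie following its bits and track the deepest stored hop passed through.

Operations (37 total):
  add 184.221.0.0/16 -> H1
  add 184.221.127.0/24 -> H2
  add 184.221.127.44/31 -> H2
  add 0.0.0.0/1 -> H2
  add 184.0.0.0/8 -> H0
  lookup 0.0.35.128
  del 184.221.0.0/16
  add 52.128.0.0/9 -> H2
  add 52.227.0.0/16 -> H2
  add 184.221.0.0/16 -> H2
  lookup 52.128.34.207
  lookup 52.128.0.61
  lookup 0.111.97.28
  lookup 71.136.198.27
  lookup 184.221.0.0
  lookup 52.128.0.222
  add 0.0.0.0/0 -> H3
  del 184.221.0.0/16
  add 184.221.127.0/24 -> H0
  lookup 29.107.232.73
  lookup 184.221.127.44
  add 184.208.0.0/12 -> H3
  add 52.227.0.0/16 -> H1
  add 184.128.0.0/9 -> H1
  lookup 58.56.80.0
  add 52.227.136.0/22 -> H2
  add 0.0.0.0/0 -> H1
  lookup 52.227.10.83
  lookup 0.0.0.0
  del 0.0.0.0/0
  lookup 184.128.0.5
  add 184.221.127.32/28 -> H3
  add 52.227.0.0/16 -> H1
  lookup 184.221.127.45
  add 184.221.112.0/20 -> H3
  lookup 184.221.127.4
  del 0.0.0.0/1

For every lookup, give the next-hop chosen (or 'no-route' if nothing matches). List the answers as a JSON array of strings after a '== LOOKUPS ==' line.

Apply in order:
  + 184.221.0.0/16 (H1) depth=16
  + 184.221.127.0/24 (H2) depth=24
  + 184.221.127.44/31 (H2) depth=31
  + 0.0.0.0/1 (H2) depth=1
  + 184.0.0.0/8 (H0) depth=8
  Q 0.0.35.128: descend 0 ; hops seen [H2] ; pick H2
  - 184.221.0.0/16 clear@16
  + 52.128.0.0/9 (H2) depth=9
  + 52.227.0.0/16 (H2) depth=16
  + 184.221.0.0/16 (H2) depth=16
  Q 52.128.34.207: descend 001101001 ; hops seen [H2,H2] ; pick H2
  Q 52.128.0.61: descend 001101001 ; hops seen [H2,H2] ; pick H2
  Q 0.111.97.28: descend 00 ; hops seen [H2] ; pick H2
  Q 71.136.198.27: descend 0 ; hops seen [H2] ; pick H2
  Q 184.221.0.0: descend 10111000110111010 ; hops seen [H0,H2] ; pick H2
  Q 52.128.0.222: descend 001101001 ; hops seen [H2,H2] ; pick H2
  + 0.0.0.0/0 (H3) depth=0
  - 184.221.0.0/16 clear@16
  + 184.221.127.0/24 (H0) depth=24
  Q 29.107.232.73: descend 00 ; hops seen [H3,H2] ; pick H2
  Q 184.221.127.44: descend 1011100011011101011111110010110 ; hops seen [H3,H0,H0,H2] ; pick H2
  + 184.208.0.0/12 (H3) depth=12
  + 52.227.0.0/16 (H1) depth=16
  + 184.128.0.0/9 (H1) depth=9
  Q 58.56.80.0: descend 0011 ; hops seen [H3,H2] ; pick H2
  + 52.227.136.0/22 (H2) depth=22
  + 0.0.0.0/0 (H1) depth=0
  Q 52.227.10.83: descend 0011010011100011 ; hops seen [H1,H2,H2,H1] ; pick H1
  Q 0.0.0.0: descend 00 ; hops seen [H1,H2] ; pick H2
  - 0.0.0.0/0 clear@0
  Q 184.128.0.5: descend 101110001 ; hops seen [H0,H1] ; pick H1
  + 184.221.127.32/28 (H3) depth=28
  + 52.227.0.0/16 (H1) depth=16
  Q 184.221.127.45: descend 1011100011011101011111110010110 ; hops seen [H0,H1,H3,H0,H3,H2] ; pick H2
  + 184.221.112.0/20 (H3) depth=20
  Q 184.221.127.4: descend 10111000110111010111111100 ; hops seen [H0,H1,H3,H3,H0] ; pick H0
  - 0.0.0.0/1 clear@1

== LOOKUPS ==
["H2","H2","H2","H2","H2","H2","H2","H2","H2","H2","H1","H2","H1","H2","H0"]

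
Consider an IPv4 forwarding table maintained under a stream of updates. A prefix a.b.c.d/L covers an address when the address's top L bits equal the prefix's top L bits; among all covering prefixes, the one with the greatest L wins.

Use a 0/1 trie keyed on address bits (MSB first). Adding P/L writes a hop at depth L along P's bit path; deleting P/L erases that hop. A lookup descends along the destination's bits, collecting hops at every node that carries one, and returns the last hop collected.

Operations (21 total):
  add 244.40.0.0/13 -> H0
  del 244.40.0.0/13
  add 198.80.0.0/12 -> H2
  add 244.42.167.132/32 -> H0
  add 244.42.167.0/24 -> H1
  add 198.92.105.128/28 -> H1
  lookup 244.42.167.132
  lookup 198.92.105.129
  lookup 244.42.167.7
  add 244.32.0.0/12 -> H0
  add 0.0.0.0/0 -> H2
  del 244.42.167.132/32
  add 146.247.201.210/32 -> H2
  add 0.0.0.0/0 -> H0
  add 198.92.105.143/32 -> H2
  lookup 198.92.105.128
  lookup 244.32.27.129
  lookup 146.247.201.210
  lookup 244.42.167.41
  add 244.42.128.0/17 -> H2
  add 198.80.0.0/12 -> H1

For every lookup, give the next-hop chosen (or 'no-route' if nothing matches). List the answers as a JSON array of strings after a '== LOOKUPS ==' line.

Apply in order:
  add 244.40.0.0/13 -> H0 at depth 13
  del 244.40.0.0/13 (clear depth 13)
  add 198.80.0.0/12 -> H2 at depth 12
  add 244.42.167.132/32 -> H0 at depth 32
  add 244.42.167.0/24 -> H1 at depth 24
  add 198.92.105.128/28 -> H1 at depth 28
  lookup 244.42.167.132: bits 11110100001010101010011110000100 walk d0:-→d1:-→d2:-→d3:-→d4:-→d5:-→d6:-→d7:-→d8:-→d9:-→d10:-→d11:-→d12:-→d13:-→d14:-→d15:-→d16:-→d17:-→d18:-→d19:-→d20:-→d21:-→d22:-→d23:-→d24:H1→d25:-→d26:-→d27:-→d28:-→d29:-→d30:-→d31:-→d32:H0 -> H0
  lookup 198.92.105.129: bits 1100011001011100011010011000 walk d0:-→d1:-→d2:-→d3:-→d4:-→d5:-→d6:-→d7:-→d8:-→d9:-→d10:-→d11:-→d12:H2→d13:-→d14:-→d15:-→d16:-→d17:-→d18:-→d19:-→d20:-→d21:-→d22:-→d23:-→d24:-→d25:-→d26:-→d27:-→d28:H1 -> H1
  lookup 244.42.167.7: bits 111101000010101010100111 walk d0:-→d1:-→d2:-→d3:-→d4:-→d5:-→d6:-→d7:-→d8:-→d9:-→d10:-→d11:-→d12:-→d13:-→d14:-→d15:-→d16:-→d17:-→d18:-→d19:-→d20:-→d21:-→d22:-→d23:-→d24:H1 -> H1
  add 244.32.0.0/12 -> H0 at depth 12
  add 0.0.0.0/0 -> H2 at depth 0
  del 244.42.167.132/32 (clear depth 32)
  add 146.247.201.210/32 -> H2 at depth 32
  add 0.0.0.0/0 -> H0 at depth 0
  add 198.92.105.143/32 -> H2 at depth 32
  lookup 198.92.105.128: bits 1100011001011100011010011000 walk d0:H0→d1:-→d2:-→d3:-→d4:-→d5:-→d6:-→d7:-→d8:-→d9:-→d10:-→d11:-→d12:H2→d13:-→d14:-→d15:-→d16:-→d17:-→d18:-→d19:-→d20:-→d21:-→d22:-→d23:-→d24:-→d25:-→d26:-→d27:-→d28:H1 -> H1
  lookup 244.32.27.129: bits 111101000010 walk d0:H0→d1:-→d2:-→d3:-→d4:-→d5:-→d6:-→d7:-→d8:-→d9:-→d10:-→d11:-→d12:H0 -> H0
  lookup 146.247.201.210: bits 10010010111101111100100111010010 walk d0:H0→d1:-→d2:-→d3:-→d4:-→d5:-→d6:-→d7:-→d8:-→d9:-→d10:-→d11:-→d12:-→d13:-→d14:-→d15:-→d16:-→d17:-→d18:-→d19:-→d20:-→d21:-→d22:-→d23:-→d24:-→d25:-→d26:-→d27:-→d28:-→d29:-→d30:-→d31:-→d32:H2 -> H2
  lookup 244.42.167.41: bits 111101000010101010100111 walk d0:H0→d1:-→d2:-→d3:-→d4:-→d5:-→d6:-→d7:-→d8:-→d9:-→d10:-→d11:-→d12:H0→d13:-→d14:-→d15:-→d16:-→d17:-→d18:-→d19:-→d20:-→d21:-→d22:-→d23:-→d24:H1 -> H1
  add 244.42.128.0/17 -> H2 at depth 17
  add 198.80.0.0/12 -> H1 at depth 12

== LOOKUPS ==
["H0","H1","H1","H1","H0","H2","H1"]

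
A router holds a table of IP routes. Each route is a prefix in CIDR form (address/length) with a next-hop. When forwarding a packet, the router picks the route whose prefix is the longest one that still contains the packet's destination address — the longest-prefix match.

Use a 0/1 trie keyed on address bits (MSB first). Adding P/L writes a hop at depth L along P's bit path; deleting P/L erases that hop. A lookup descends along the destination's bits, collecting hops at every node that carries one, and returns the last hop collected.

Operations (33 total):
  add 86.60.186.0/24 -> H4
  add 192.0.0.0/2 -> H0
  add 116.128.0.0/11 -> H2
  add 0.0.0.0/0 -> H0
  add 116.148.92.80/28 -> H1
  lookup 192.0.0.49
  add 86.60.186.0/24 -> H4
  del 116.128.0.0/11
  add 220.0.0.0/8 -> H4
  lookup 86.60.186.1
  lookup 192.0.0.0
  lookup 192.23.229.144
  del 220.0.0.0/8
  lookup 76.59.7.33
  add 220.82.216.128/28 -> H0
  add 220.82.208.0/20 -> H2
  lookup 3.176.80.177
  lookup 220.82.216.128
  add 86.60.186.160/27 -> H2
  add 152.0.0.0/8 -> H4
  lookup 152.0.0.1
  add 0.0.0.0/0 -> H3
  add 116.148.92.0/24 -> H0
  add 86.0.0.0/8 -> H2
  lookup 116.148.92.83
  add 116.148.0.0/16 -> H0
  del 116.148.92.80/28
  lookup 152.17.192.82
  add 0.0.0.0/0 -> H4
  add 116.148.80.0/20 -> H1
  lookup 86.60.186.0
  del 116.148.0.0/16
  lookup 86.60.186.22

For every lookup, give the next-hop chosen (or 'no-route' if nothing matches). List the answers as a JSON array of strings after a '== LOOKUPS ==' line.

Apply in order:
  + 86.60.186.0/24 (H4) depth=24
  + 192.0.0.0/2 (H0) depth=2
  + 116.128.0.0/11 (H2) depth=11
  + 0.0.0.0/0 (H0) depth=0
  + 116.148.92.80/28 (H1) depth=28
  Q 192.0.0.49: descend 11 ; hops seen [H0,H0] ; pick H0
  + 86.60.186.0/24 (H4) depth=24
  - 116.128.0.0/11 clear@11
  + 220.0.0.0/8 (H4) depth=8
  Q 86.60.186.1: descend 010101100011110010111010 ; hops seen [H0,H4] ; pick H4
  Q 192.0.0.0: descend 110 ; hops seen [H0,H0] ; pick H0
  Q 192.23.229.144: descend 110 ; hops seen [H0,H0] ; pick H0
  - 220.0.0.0/8 clear@8
  Q 76.59.7.33: descend 010 ; hops seen [H0] ; pick H0
  + 220.82.216.128/28 (H0) depth=28
  + 220.82.208.0/20 (H2) depth=20
  Q 3.176.80.177: descend 0 ; hops seen [H0] ; pick H0
  Q 220.82.216.128: descend 1101110001010010110110001000 ; hops seen [H0,H0,H2,H0] ; pick H0
  + 86.60.186.160/27 (H2) depth=27
  + 152.0.0.0/8 (H4) depth=8
  Q 152.0.0.1: descend 10011000 ; hops seen [H0,H4] ; pick H4
  + 0.0.0.0/0 (H3) depth=0
  + 116.148.92.0/24 (H0) depth=24
  + 86.0.0.0/8 (H2) depth=8
  Q 116.148.92.83: descend 0111010010010100010111000101 ; hops seen [H3,H0,H1] ; pick H1
  + 116.148.0.0/16 (H0) depth=16
  - 116.148.92.80/28 clear@28
  Q 152.17.192.82: descend 10011000 ; hops seen [H3,H4] ; pick H4
  + 0.0.0.0/0 (H4) depth=0
  + 116.148.80.0/20 (H1) depth=20
  Q 86.60.186.0: descend 010101100011110010111010 ; hops seen [H4,H2,H4] ; pick H4
  - 116.148.0.0/16 clear@16
  Q 86.60.186.22: descend 010101100011110010111010 ; hops seen [H4,H2,H4] ; pick H4

== LOOKUPS ==
["H0","H4","H0","H0","H0","H0","H0","H4","H1","H4","H4","H4"]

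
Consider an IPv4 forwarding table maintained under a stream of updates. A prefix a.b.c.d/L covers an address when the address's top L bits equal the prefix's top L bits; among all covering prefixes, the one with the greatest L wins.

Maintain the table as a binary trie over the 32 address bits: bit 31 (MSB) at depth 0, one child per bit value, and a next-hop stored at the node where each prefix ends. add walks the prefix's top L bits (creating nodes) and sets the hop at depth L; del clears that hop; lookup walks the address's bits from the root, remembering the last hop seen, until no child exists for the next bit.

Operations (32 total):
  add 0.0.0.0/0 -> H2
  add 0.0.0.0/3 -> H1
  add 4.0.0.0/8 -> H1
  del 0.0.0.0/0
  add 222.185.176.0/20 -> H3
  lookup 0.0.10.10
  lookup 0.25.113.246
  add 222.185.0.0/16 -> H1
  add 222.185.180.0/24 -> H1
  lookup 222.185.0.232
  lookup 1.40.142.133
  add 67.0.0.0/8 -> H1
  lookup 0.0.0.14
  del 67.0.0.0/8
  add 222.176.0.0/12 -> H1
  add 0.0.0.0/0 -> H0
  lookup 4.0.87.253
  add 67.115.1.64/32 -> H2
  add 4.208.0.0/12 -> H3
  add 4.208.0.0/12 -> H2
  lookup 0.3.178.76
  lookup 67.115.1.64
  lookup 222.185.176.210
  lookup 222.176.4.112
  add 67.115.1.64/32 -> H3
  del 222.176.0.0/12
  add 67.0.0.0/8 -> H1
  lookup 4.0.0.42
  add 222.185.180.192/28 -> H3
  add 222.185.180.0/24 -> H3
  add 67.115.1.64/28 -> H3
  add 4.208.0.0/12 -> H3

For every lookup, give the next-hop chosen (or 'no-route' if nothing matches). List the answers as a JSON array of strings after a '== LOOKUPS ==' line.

Apply in order:
  + 0.0.0.0/0 (H2) depth=0
  + 0.0.0.0/3 (H1) depth=3
  + 4.0.0.0/8 (H1) depth=8
  del 0.0.0.0/0 (clear depth 0)
  + 222.185.176.0/20 (H3) depth=20
  Q 0.0.10.10: descend 00000 ; hops seen [H1] ; pick H1
  Q 0.25.113.246: descend 00000 ; hops seen [H1] ; pick H1
  + 222.185.0.0/16 (H1) depth=16
  + 222.185.180.0/24 (H1) depth=24
  Q 222.185.0.232: descend 1101111010111001 ; hops seen [H1] ; pick H1
  Q 1.40.142.133: descend 00000 ; hops seen [H1] ; pick H1
  + 67.0.0.0/8 (H1) depth=8
  Q 0.0.0.14: descend 00000 ; hops seen [H1] ; pick H1
  del 67.0.0.0/8 (clear depth 8)
  + 222.176.0.0/12 (H1) depth=12
  + 0.0.0.0/0 (H0) depth=0
  Q 4.0.87.253: descend 00000100 ; hops seen [H0,H1,H1] ; pick H1
  + 67.115.1.64/32 (H2) depth=32
  + 4.208.0.0/12 (H3) depth=12
  + 4.208.0.0/12 (H2) depth=12
  Q 0.3.178.76: descend 00000 ; hops seen [H0,H1] ; pick H1
  Q 67.115.1.64: descend 01000011011100110000000101000000 ; hops seen [H0,H2] ; pick H2
  Q 222.185.176.210: descend 110111101011100110110 ; hops seen [H0,H1,H1,H3] ; pick H3
  Q 222.176.4.112: descend 110111101011 ; hops seen [H0,H1] ; pick H1
  + 67.115.1.64/32 (H3) depth=32
  del 222.176.0.0/12 (clear depth 12)
  + 67.0.0.0/8 (H1) depth=8
  Q 4.0.0.42: descend 00000100 ; hops seen [H0,H1,H1] ; pick H1
  + 222.185.180.192/28 (H3) depth=28
  + 222.185.180.0/24 (H3) depth=24
  + 67.115.1.64/28 (H3) depth=28
  + 4.208.0.0/12 (H3) depth=12

== LOOKUPS ==
["H1","H1","H1","H1","H1","H1","H1","H2","H3","H1","H1"]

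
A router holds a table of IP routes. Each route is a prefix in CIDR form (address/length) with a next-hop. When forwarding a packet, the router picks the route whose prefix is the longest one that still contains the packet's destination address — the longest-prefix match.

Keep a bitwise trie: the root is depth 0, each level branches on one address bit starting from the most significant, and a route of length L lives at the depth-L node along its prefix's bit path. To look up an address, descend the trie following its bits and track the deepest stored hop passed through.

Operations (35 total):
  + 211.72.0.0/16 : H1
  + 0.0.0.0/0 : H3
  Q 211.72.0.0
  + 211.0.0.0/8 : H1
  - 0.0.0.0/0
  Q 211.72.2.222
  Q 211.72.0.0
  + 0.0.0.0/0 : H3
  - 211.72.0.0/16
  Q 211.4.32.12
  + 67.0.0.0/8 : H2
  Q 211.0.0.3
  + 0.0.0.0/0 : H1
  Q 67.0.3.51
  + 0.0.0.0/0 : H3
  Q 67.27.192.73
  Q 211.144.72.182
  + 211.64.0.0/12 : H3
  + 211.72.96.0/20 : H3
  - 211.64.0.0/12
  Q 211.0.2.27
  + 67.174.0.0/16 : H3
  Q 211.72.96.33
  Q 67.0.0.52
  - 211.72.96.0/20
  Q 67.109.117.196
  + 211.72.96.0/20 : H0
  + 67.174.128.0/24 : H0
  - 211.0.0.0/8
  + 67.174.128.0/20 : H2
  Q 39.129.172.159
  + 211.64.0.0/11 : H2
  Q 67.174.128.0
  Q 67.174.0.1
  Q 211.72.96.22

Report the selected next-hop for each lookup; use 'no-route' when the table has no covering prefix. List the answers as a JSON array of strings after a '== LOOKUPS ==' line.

Process each operation:
  add 211.72.0.0/16 -> H1 at depth 16
  add 0.0.0.0/0 -> H3 at depth 0
  lookup 211.72.0.0: bits 1101001101001000 walk d0:H3→d1:-→d2:-→d3:-→d4:-→d5:-→d6:-→d7:-→d8:-→d9:-→d10:-→d11:-→d12:-→d13:-→d14:-→d15:-→d16:H1 -> H1
  add 211.0.0.0/8 -> H1 at depth 8
  - 0.0.0.0/0 clear@0
  lookup 211.72.2.222: bits 1101001101001000 walk d0:-→d1:-→d2:-→d3:-→d4:-→d5:-→d6:-→d7:-→d8:H1→d9:-→d10:-→d11:-→d12:-→d13:-→d14:-→d15:-→d16:H1 -> H1
  lookup 211.72.0.0: bits 1101001101001000 walk d0:-→d1:-→d2:-→d3:-→d4:-→d5:-→d6:-→d7:-→d8:H1→d9:-→d10:-→d11:-→d12:-→d13:-→d14:-→d15:-→d16:H1 -> H1
  add 0.0.0.0/0 -> H3 at depth 0
  - 211.72.0.0/16 clear@16
  lookup 211.4.32.12: bits 110100110 walk d0:H3→d1:-→d2:-→d3:-→d4:-→d5:-→d6:-→d7:-→d8:H1→d9:- -> H1
  add 67.0.0.0/8 -> H2 at depth 8
  lookup 211.0.0.3: bits 110100110 walk d0:H3→d1:-→d2:-→d3:-→d4:-→d5:-→d6:-→d7:-→d8:H1→d9:- -> H1
  add 0.0.0.0/0 -> H1 at depth 0
  lookup 67.0.3.51: bits 01000011 walk d0:H1→d1:-→d2:-→d3:-→d4:-→d5:-→d6:-→d7:-→d8:H2 -> H2
  add 0.0.0.0/0 -> H3 at depth 0
  lookup 67.27.192.73: bits 01000011 walk d0:H3→d1:-→d2:-→d3:-→d4:-→d5:-→d6:-→d7:-→d8:H2 -> H2
  lookup 211.144.72.182: bits 11010011 walk d0:H3→d1:-→d2:-→d3:-→d4:-→d5:-→d6:-→d7:-→d8:H1 -> H1
  add 211.64.0.0/12 -> H3 at depth 12
  add 211.72.96.0/20 -> H3 at depth 20
  - 211.64.0.0/12 clear@12
  lookup 211.0.2.27: bits 110100110 walk d0:H3→d1:-→d2:-→d3:-→d4:-→d5:-→d6:-→d7:-→d8:H1→d9:- -> H1
  add 67.174.0.0/16 -> H3 at depth 16
  lookup 211.72.96.33: bits 11010011010010000110 walk d0:H3→d1:-→d2:-→d3:-→d4:-→d5:-→d6:-→d7:-→d8:H1→d9:-→d10:-→d11:-→d12:-→d13:-→d14:-→d15:-→d16:-→d17:-→d18:-→d19:-→d20:H3 -> H3
  lookup 67.0.0.52: bits 01000011 walk d0:H3→d1:-→d2:-→d3:-→d4:-→d5:-→d6:-→d7:-→d8:H2 -> H2
  - 211.72.96.0/20 clear@20
  lookup 67.109.117.196: bits 01000011 walk d0:H3→d1:-→d2:-→d3:-→d4:-→d5:-→d6:-→d7:-→d8:H2 -> H2
  add 211.72.96.0/20 -> H0 at depth 20
  add 67.174.128.0/24 -> H0 at depth 24
  - 211.0.0.0/8 clear@8
  add 67.174.128.0/20 -> H2 at depth 20
  lookup 39.129.172.159: bits 0 walk d0:H3→d1:- -> H3
  add 211.64.0.0/11 -> H2 at depth 11
  lookup 67.174.128.0: bits 010000111010111010000000 walk d0:H3→d1:-→d2:-→d3:-→d4:-→d5:-→d6:-→d7:-→d8:H2→d9:-→d10:-→d11:-→d12:-→d13:-→d14:-→d15:-→d16:H3→d17:-→d18:-→d19:-→d20:H2→d21:-→d22:-→d23:-→d24:H0 -> H0
  lookup 67.174.0.1: bits 0100001110101110 walk d0:H3→d1:-→d2:-→d3:-→d4:-→d5:-→d6:-→d7:-→d8:H2→d9:-→d10:-→d11:-→d12:-→d13:-→d14:-→d15:-→d16:H3 -> H3
  lookup 211.72.96.22: bits 11010011010010000110 walk d0:H3→d1:-→d2:-→d3:-→d4:-→d5:-→d6:-→d7:-→d8:-→d9:-→d10:-→d11:H2→d12:-→d13:-→d14:-→d15:-→d16:-→d17:-→d18:-→d19:-→d20:H0 -> H0

== LOOKUPS ==
["H1","H1","H1","H1","H1","H2","H2","H1","H1","H3","H2","H2","H3","H0","H3","H0"]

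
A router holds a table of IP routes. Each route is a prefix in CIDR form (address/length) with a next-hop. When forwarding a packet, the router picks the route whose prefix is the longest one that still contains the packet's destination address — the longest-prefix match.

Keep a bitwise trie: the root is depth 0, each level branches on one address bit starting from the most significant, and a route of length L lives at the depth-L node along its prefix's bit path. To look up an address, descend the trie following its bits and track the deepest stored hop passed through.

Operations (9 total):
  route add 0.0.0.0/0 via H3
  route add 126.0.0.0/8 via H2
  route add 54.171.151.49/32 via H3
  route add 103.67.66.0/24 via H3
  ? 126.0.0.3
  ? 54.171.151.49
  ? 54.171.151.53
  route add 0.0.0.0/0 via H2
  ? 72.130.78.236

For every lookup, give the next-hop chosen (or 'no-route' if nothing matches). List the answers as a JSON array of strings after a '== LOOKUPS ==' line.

Process each operation:
  + 0.0.0.0/0 (H3) depth=0
  + 126.0.0.0/8 (H2) depth=8
  + 54.171.151.49/32 (H3) depth=32
  + 103.67.66.0/24 (H3) depth=24
  ? 126.0.0.3  path d0:H3→d1:-→d2:-→d3:-→d4:-→d5:-→d6:-→d7:-→d8:H2  best=H2
  ? 54.171.151.49  path d0:H3→d1:-→d2:-→d3:-→d4:-→d5:-→d6:-→d7:-→d8:-→d9:-→d10:-→d11:-→d12:-→d13:-→d14:-→d15:-→d16:-→d17:-→d18:-→d19:-→d20:-→d21:-→d22:-→d23:-→d24:-→d25:-→d26:-→d27:-→d28:-→d29:-→d30:-→d31:-→d32:H3  best=H3
  ? 54.171.151.53  path d0:H3→d1:-→d2:-→d3:-→d4:-→d5:-→d6:-→d7:-→d8:-→d9:-→d10:-→d11:-→d12:-→d13:-→d14:-→d15:-→d16:-→d17:-→d18:-→d19:-→d20:-→d21:-→d22:-→d23:-→d24:-→d25:-→d26:-→d27:-→d28:-→d29:-  best=H3
  + 0.0.0.0/0 (H2) depth=0
  ? 72.130.78.236  path d0:H2→d1:-→d2:-  best=H2

== LOOKUPS ==
["H2","H3","H3","H2"]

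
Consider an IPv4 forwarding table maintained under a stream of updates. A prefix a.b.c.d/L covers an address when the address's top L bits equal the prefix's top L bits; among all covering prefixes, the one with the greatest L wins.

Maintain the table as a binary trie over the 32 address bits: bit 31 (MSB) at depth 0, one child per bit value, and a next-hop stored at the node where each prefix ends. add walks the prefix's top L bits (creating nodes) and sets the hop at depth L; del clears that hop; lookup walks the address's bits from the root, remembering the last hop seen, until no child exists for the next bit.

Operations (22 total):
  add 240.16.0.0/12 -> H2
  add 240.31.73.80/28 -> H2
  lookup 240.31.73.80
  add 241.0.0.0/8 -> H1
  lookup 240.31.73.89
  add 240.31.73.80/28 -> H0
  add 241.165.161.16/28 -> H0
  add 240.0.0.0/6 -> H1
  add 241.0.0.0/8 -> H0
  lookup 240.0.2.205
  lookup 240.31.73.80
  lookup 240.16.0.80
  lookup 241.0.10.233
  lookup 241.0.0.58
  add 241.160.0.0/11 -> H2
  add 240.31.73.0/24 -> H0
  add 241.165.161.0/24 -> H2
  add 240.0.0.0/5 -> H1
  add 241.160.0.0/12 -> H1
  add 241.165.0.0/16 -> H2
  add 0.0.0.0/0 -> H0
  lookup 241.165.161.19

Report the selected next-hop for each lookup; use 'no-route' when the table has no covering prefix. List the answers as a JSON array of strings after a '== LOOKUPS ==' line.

Apply in order:
  + 240.16.0.0/12 (H2) depth=12
  + 240.31.73.80/28 (H2) depth=28
  Q 240.31.73.80: descend 1111000000011111010010010101 ; hops seen [H2,H2] ; pick H2
  + 241.0.0.0/8 (H1) depth=8
  Q 240.31.73.89: descend 1111000000011111010010010101 ; hops seen [H2,H2] ; pick H2
  + 240.31.73.80/28 (H0) depth=28
  + 241.165.161.16/28 (H0) depth=28
  + 240.0.0.0/6 (H1) depth=6
  + 241.0.0.0/8 (H0) depth=8
  Q 240.0.2.205: descend 11110000000 ; hops seen [H1] ; pick H1
  Q 240.31.73.80: descend 1111000000011111010010010101 ; hops seen [H1,H2,H0] ; pick H0
  Q 240.16.0.80: descend 111100000001 ; hops seen [H1,H2] ; pick H2
  Q 241.0.10.233: descend 11110001 ; hops seen [H1,H0] ; pick H0
  Q 241.0.0.58: descend 11110001 ; hops seen [H1,H0] ; pick H0
  + 241.160.0.0/11 (H2) depth=11
  + 240.31.73.0/24 (H0) depth=24
  + 241.165.161.0/24 (H2) depth=24
  + 240.0.0.0/5 (H1) depth=5
  + 241.160.0.0/12 (H1) depth=12
  + 241.165.0.0/16 (H2) depth=16
  + 0.0.0.0/0 (H0) depth=0
  Q 241.165.161.19: descend 1111000110100101101000010001 ; hops seen [H0,H1,H1,H0,H2,H1,H2,H2,H0] ; pick H0

== LOOKUPS ==
["H2","H2","H1","H0","H2","H0","H0","H0"]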